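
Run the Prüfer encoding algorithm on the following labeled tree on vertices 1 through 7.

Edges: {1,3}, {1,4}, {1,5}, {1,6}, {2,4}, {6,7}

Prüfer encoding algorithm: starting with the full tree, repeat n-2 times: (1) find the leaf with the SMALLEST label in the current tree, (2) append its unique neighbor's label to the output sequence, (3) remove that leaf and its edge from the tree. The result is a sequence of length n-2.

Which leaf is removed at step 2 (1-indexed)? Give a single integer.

Answer: 3

Derivation:
Step 1: current leaves = {2,3,5,7}. Remove leaf 2 (neighbor: 4).
Step 2: current leaves = {3,4,5,7}. Remove leaf 3 (neighbor: 1).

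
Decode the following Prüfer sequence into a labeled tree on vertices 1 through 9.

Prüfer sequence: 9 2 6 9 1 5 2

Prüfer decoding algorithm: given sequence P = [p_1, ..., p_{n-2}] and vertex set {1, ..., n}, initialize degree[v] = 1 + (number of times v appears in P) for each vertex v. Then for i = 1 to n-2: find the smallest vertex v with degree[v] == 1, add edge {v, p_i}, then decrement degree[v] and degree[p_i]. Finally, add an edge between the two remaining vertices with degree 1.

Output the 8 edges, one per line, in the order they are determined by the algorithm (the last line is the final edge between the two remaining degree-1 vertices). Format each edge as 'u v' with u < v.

Answer: 3 9
2 4
6 7
6 9
1 8
1 5
2 5
2 9

Derivation:
Initial degrees: {1:2, 2:3, 3:1, 4:1, 5:2, 6:2, 7:1, 8:1, 9:3}
Step 1: smallest deg-1 vertex = 3, p_1 = 9. Add edge {3,9}. Now deg[3]=0, deg[9]=2.
Step 2: smallest deg-1 vertex = 4, p_2 = 2. Add edge {2,4}. Now deg[4]=0, deg[2]=2.
Step 3: smallest deg-1 vertex = 7, p_3 = 6. Add edge {6,7}. Now deg[7]=0, deg[6]=1.
Step 4: smallest deg-1 vertex = 6, p_4 = 9. Add edge {6,9}. Now deg[6]=0, deg[9]=1.
Step 5: smallest deg-1 vertex = 8, p_5 = 1. Add edge {1,8}. Now deg[8]=0, deg[1]=1.
Step 6: smallest deg-1 vertex = 1, p_6 = 5. Add edge {1,5}. Now deg[1]=0, deg[5]=1.
Step 7: smallest deg-1 vertex = 5, p_7 = 2. Add edge {2,5}. Now deg[5]=0, deg[2]=1.
Final: two remaining deg-1 vertices are 2, 9. Add edge {2,9}.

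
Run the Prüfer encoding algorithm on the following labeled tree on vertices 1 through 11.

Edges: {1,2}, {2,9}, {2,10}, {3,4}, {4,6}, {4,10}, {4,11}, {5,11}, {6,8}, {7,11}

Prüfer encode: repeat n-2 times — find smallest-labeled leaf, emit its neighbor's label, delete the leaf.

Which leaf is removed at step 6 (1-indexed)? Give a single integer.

Step 1: current leaves = {1,3,5,7,8,9}. Remove leaf 1 (neighbor: 2).
Step 2: current leaves = {3,5,7,8,9}. Remove leaf 3 (neighbor: 4).
Step 3: current leaves = {5,7,8,9}. Remove leaf 5 (neighbor: 11).
Step 4: current leaves = {7,8,9}. Remove leaf 7 (neighbor: 11).
Step 5: current leaves = {8,9,11}. Remove leaf 8 (neighbor: 6).
Step 6: current leaves = {6,9,11}. Remove leaf 6 (neighbor: 4).

Answer: 6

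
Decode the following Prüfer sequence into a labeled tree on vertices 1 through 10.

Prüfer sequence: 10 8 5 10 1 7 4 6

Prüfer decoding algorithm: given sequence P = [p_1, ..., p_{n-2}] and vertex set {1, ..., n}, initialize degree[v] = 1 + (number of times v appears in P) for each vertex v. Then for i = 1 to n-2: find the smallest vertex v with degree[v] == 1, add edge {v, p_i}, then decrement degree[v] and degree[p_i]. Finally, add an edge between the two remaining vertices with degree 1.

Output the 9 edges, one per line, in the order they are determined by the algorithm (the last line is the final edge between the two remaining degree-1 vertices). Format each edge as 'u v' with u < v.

Answer: 2 10
3 8
5 8
5 10
1 9
1 7
4 7
4 6
6 10

Derivation:
Initial degrees: {1:2, 2:1, 3:1, 4:2, 5:2, 6:2, 7:2, 8:2, 9:1, 10:3}
Step 1: smallest deg-1 vertex = 2, p_1 = 10. Add edge {2,10}. Now deg[2]=0, deg[10]=2.
Step 2: smallest deg-1 vertex = 3, p_2 = 8. Add edge {3,8}. Now deg[3]=0, deg[8]=1.
Step 3: smallest deg-1 vertex = 8, p_3 = 5. Add edge {5,8}. Now deg[8]=0, deg[5]=1.
Step 4: smallest deg-1 vertex = 5, p_4 = 10. Add edge {5,10}. Now deg[5]=0, deg[10]=1.
Step 5: smallest deg-1 vertex = 9, p_5 = 1. Add edge {1,9}. Now deg[9]=0, deg[1]=1.
Step 6: smallest deg-1 vertex = 1, p_6 = 7. Add edge {1,7}. Now deg[1]=0, deg[7]=1.
Step 7: smallest deg-1 vertex = 7, p_7 = 4. Add edge {4,7}. Now deg[7]=0, deg[4]=1.
Step 8: smallest deg-1 vertex = 4, p_8 = 6. Add edge {4,6}. Now deg[4]=0, deg[6]=1.
Final: two remaining deg-1 vertices are 6, 10. Add edge {6,10}.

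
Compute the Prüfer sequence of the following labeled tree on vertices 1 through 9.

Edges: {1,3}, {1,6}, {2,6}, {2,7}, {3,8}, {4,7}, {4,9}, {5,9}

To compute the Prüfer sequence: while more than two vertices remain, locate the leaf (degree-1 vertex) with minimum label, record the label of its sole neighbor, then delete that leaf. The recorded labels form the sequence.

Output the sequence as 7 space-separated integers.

Step 1: leaves = {5,8}. Remove smallest leaf 5, emit neighbor 9.
Step 2: leaves = {8,9}. Remove smallest leaf 8, emit neighbor 3.
Step 3: leaves = {3,9}. Remove smallest leaf 3, emit neighbor 1.
Step 4: leaves = {1,9}. Remove smallest leaf 1, emit neighbor 6.
Step 5: leaves = {6,9}. Remove smallest leaf 6, emit neighbor 2.
Step 6: leaves = {2,9}. Remove smallest leaf 2, emit neighbor 7.
Step 7: leaves = {7,9}. Remove smallest leaf 7, emit neighbor 4.
Done: 2 vertices remain (4, 9). Sequence = [9 3 1 6 2 7 4]

Answer: 9 3 1 6 2 7 4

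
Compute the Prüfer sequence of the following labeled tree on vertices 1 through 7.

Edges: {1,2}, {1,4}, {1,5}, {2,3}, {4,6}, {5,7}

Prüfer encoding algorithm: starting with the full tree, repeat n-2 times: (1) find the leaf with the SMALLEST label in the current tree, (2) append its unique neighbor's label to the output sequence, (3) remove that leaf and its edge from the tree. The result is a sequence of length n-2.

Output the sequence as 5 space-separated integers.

Answer: 2 1 4 1 5

Derivation:
Step 1: leaves = {3,6,7}. Remove smallest leaf 3, emit neighbor 2.
Step 2: leaves = {2,6,7}. Remove smallest leaf 2, emit neighbor 1.
Step 3: leaves = {6,7}. Remove smallest leaf 6, emit neighbor 4.
Step 4: leaves = {4,7}. Remove smallest leaf 4, emit neighbor 1.
Step 5: leaves = {1,7}. Remove smallest leaf 1, emit neighbor 5.
Done: 2 vertices remain (5, 7). Sequence = [2 1 4 1 5]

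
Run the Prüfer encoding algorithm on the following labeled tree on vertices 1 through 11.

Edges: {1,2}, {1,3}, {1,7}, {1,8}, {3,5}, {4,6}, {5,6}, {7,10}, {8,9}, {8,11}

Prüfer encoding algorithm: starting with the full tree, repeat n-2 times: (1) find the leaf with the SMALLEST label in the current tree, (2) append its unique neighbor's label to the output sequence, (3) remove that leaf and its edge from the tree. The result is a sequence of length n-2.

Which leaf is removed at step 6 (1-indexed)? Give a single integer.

Step 1: current leaves = {2,4,9,10,11}. Remove leaf 2 (neighbor: 1).
Step 2: current leaves = {4,9,10,11}. Remove leaf 4 (neighbor: 6).
Step 3: current leaves = {6,9,10,11}. Remove leaf 6 (neighbor: 5).
Step 4: current leaves = {5,9,10,11}. Remove leaf 5 (neighbor: 3).
Step 5: current leaves = {3,9,10,11}. Remove leaf 3 (neighbor: 1).
Step 6: current leaves = {9,10,11}. Remove leaf 9 (neighbor: 8).

Answer: 9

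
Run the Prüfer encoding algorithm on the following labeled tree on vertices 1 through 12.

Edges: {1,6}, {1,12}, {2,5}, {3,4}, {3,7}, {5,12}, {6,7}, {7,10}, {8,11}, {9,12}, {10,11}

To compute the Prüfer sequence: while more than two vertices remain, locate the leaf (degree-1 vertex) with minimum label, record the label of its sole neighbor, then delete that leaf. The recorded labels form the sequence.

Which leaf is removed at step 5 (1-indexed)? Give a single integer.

Step 1: current leaves = {2,4,8,9}. Remove leaf 2 (neighbor: 5).
Step 2: current leaves = {4,5,8,9}. Remove leaf 4 (neighbor: 3).
Step 3: current leaves = {3,5,8,9}. Remove leaf 3 (neighbor: 7).
Step 4: current leaves = {5,8,9}. Remove leaf 5 (neighbor: 12).
Step 5: current leaves = {8,9}. Remove leaf 8 (neighbor: 11).

Answer: 8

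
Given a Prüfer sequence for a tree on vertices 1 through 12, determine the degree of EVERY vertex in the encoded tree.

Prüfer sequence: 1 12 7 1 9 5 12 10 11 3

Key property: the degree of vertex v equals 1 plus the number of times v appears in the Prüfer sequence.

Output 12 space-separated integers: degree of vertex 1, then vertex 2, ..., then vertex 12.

p_1 = 1: count[1] becomes 1
p_2 = 12: count[12] becomes 1
p_3 = 7: count[7] becomes 1
p_4 = 1: count[1] becomes 2
p_5 = 9: count[9] becomes 1
p_6 = 5: count[5] becomes 1
p_7 = 12: count[12] becomes 2
p_8 = 10: count[10] becomes 1
p_9 = 11: count[11] becomes 1
p_10 = 3: count[3] becomes 1
Degrees (1 + count): deg[1]=1+2=3, deg[2]=1+0=1, deg[3]=1+1=2, deg[4]=1+0=1, deg[5]=1+1=2, deg[6]=1+0=1, deg[7]=1+1=2, deg[8]=1+0=1, deg[9]=1+1=2, deg[10]=1+1=2, deg[11]=1+1=2, deg[12]=1+2=3

Answer: 3 1 2 1 2 1 2 1 2 2 2 3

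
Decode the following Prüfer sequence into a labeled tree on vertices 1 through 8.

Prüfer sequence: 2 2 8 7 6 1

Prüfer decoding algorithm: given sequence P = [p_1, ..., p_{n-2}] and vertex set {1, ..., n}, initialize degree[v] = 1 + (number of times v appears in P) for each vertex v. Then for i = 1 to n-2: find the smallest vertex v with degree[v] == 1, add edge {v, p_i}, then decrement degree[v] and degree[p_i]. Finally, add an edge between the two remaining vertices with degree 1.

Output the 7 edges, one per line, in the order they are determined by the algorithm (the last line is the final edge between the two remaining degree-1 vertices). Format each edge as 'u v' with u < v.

Answer: 2 3
2 4
2 8
5 7
6 7
1 6
1 8

Derivation:
Initial degrees: {1:2, 2:3, 3:1, 4:1, 5:1, 6:2, 7:2, 8:2}
Step 1: smallest deg-1 vertex = 3, p_1 = 2. Add edge {2,3}. Now deg[3]=0, deg[2]=2.
Step 2: smallest deg-1 vertex = 4, p_2 = 2. Add edge {2,4}. Now deg[4]=0, deg[2]=1.
Step 3: smallest deg-1 vertex = 2, p_3 = 8. Add edge {2,8}. Now deg[2]=0, deg[8]=1.
Step 4: smallest deg-1 vertex = 5, p_4 = 7. Add edge {5,7}. Now deg[5]=0, deg[7]=1.
Step 5: smallest deg-1 vertex = 7, p_5 = 6. Add edge {6,7}. Now deg[7]=0, deg[6]=1.
Step 6: smallest deg-1 vertex = 6, p_6 = 1. Add edge {1,6}. Now deg[6]=0, deg[1]=1.
Final: two remaining deg-1 vertices are 1, 8. Add edge {1,8}.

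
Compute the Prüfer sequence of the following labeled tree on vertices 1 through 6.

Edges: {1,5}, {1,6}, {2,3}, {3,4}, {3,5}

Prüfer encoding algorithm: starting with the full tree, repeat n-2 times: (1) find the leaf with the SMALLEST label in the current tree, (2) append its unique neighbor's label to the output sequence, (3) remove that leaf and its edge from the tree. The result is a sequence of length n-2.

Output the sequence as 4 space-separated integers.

Answer: 3 3 5 1

Derivation:
Step 1: leaves = {2,4,6}. Remove smallest leaf 2, emit neighbor 3.
Step 2: leaves = {4,6}. Remove smallest leaf 4, emit neighbor 3.
Step 3: leaves = {3,6}. Remove smallest leaf 3, emit neighbor 5.
Step 4: leaves = {5,6}. Remove smallest leaf 5, emit neighbor 1.
Done: 2 vertices remain (1, 6). Sequence = [3 3 5 1]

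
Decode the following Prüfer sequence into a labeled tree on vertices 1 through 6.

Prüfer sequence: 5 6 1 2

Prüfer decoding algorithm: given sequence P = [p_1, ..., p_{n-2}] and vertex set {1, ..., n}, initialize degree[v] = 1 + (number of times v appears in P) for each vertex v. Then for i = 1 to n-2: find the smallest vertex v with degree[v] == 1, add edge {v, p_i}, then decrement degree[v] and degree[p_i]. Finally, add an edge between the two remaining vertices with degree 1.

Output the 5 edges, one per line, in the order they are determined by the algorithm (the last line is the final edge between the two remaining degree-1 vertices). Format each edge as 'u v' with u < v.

Initial degrees: {1:2, 2:2, 3:1, 4:1, 5:2, 6:2}
Step 1: smallest deg-1 vertex = 3, p_1 = 5. Add edge {3,5}. Now deg[3]=0, deg[5]=1.
Step 2: smallest deg-1 vertex = 4, p_2 = 6. Add edge {4,6}. Now deg[4]=0, deg[6]=1.
Step 3: smallest deg-1 vertex = 5, p_3 = 1. Add edge {1,5}. Now deg[5]=0, deg[1]=1.
Step 4: smallest deg-1 vertex = 1, p_4 = 2. Add edge {1,2}. Now deg[1]=0, deg[2]=1.
Final: two remaining deg-1 vertices are 2, 6. Add edge {2,6}.

Answer: 3 5
4 6
1 5
1 2
2 6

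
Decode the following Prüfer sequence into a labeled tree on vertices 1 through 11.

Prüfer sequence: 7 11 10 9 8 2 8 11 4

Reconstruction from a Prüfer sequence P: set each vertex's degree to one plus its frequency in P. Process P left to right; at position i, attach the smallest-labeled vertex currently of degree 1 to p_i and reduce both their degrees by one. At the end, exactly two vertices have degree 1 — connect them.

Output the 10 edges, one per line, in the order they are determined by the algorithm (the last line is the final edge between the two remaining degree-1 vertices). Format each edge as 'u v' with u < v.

Initial degrees: {1:1, 2:2, 3:1, 4:2, 5:1, 6:1, 7:2, 8:3, 9:2, 10:2, 11:3}
Step 1: smallest deg-1 vertex = 1, p_1 = 7. Add edge {1,7}. Now deg[1]=0, deg[7]=1.
Step 2: smallest deg-1 vertex = 3, p_2 = 11. Add edge {3,11}. Now deg[3]=0, deg[11]=2.
Step 3: smallest deg-1 vertex = 5, p_3 = 10. Add edge {5,10}. Now deg[5]=0, deg[10]=1.
Step 4: smallest deg-1 vertex = 6, p_4 = 9. Add edge {6,9}. Now deg[6]=0, deg[9]=1.
Step 5: smallest deg-1 vertex = 7, p_5 = 8. Add edge {7,8}. Now deg[7]=0, deg[8]=2.
Step 6: smallest deg-1 vertex = 9, p_6 = 2. Add edge {2,9}. Now deg[9]=0, deg[2]=1.
Step 7: smallest deg-1 vertex = 2, p_7 = 8. Add edge {2,8}. Now deg[2]=0, deg[8]=1.
Step 8: smallest deg-1 vertex = 8, p_8 = 11. Add edge {8,11}. Now deg[8]=0, deg[11]=1.
Step 9: smallest deg-1 vertex = 10, p_9 = 4. Add edge {4,10}. Now deg[10]=0, deg[4]=1.
Final: two remaining deg-1 vertices are 4, 11. Add edge {4,11}.

Answer: 1 7
3 11
5 10
6 9
7 8
2 9
2 8
8 11
4 10
4 11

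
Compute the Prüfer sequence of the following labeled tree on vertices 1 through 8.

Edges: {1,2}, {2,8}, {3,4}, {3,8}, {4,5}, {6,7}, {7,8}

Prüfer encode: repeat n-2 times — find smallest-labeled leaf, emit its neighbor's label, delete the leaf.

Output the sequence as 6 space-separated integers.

Step 1: leaves = {1,5,6}. Remove smallest leaf 1, emit neighbor 2.
Step 2: leaves = {2,5,6}. Remove smallest leaf 2, emit neighbor 8.
Step 3: leaves = {5,6}. Remove smallest leaf 5, emit neighbor 4.
Step 4: leaves = {4,6}. Remove smallest leaf 4, emit neighbor 3.
Step 5: leaves = {3,6}. Remove smallest leaf 3, emit neighbor 8.
Step 6: leaves = {6,8}. Remove smallest leaf 6, emit neighbor 7.
Done: 2 vertices remain (7, 8). Sequence = [2 8 4 3 8 7]

Answer: 2 8 4 3 8 7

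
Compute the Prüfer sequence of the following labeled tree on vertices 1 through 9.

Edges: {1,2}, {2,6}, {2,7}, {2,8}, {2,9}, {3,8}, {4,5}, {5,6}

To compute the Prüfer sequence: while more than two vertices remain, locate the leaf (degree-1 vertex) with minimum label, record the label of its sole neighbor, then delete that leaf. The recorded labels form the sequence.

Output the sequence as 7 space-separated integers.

Step 1: leaves = {1,3,4,7,9}. Remove smallest leaf 1, emit neighbor 2.
Step 2: leaves = {3,4,7,9}. Remove smallest leaf 3, emit neighbor 8.
Step 3: leaves = {4,7,8,9}. Remove smallest leaf 4, emit neighbor 5.
Step 4: leaves = {5,7,8,9}. Remove smallest leaf 5, emit neighbor 6.
Step 5: leaves = {6,7,8,9}. Remove smallest leaf 6, emit neighbor 2.
Step 6: leaves = {7,8,9}. Remove smallest leaf 7, emit neighbor 2.
Step 7: leaves = {8,9}. Remove smallest leaf 8, emit neighbor 2.
Done: 2 vertices remain (2, 9). Sequence = [2 8 5 6 2 2 2]

Answer: 2 8 5 6 2 2 2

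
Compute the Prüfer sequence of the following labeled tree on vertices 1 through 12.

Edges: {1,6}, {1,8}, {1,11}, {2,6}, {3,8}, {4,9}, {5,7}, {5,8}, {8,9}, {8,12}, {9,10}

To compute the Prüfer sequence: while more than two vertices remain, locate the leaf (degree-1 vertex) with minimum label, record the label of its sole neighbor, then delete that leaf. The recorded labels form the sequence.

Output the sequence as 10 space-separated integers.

Answer: 6 8 9 1 5 8 9 8 1 8

Derivation:
Step 1: leaves = {2,3,4,7,10,11,12}. Remove smallest leaf 2, emit neighbor 6.
Step 2: leaves = {3,4,6,7,10,11,12}. Remove smallest leaf 3, emit neighbor 8.
Step 3: leaves = {4,6,7,10,11,12}. Remove smallest leaf 4, emit neighbor 9.
Step 4: leaves = {6,7,10,11,12}. Remove smallest leaf 6, emit neighbor 1.
Step 5: leaves = {7,10,11,12}. Remove smallest leaf 7, emit neighbor 5.
Step 6: leaves = {5,10,11,12}. Remove smallest leaf 5, emit neighbor 8.
Step 7: leaves = {10,11,12}. Remove smallest leaf 10, emit neighbor 9.
Step 8: leaves = {9,11,12}. Remove smallest leaf 9, emit neighbor 8.
Step 9: leaves = {11,12}. Remove smallest leaf 11, emit neighbor 1.
Step 10: leaves = {1,12}. Remove smallest leaf 1, emit neighbor 8.
Done: 2 vertices remain (8, 12). Sequence = [6 8 9 1 5 8 9 8 1 8]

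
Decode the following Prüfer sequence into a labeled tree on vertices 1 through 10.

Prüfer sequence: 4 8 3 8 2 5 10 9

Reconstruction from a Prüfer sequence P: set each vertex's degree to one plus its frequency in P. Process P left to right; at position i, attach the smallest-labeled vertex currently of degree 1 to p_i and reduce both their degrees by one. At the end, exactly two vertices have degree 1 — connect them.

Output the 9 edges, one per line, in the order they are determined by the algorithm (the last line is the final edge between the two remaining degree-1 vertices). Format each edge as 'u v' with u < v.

Initial degrees: {1:1, 2:2, 3:2, 4:2, 5:2, 6:1, 7:1, 8:3, 9:2, 10:2}
Step 1: smallest deg-1 vertex = 1, p_1 = 4. Add edge {1,4}. Now deg[1]=0, deg[4]=1.
Step 2: smallest deg-1 vertex = 4, p_2 = 8. Add edge {4,8}. Now deg[4]=0, deg[8]=2.
Step 3: smallest deg-1 vertex = 6, p_3 = 3. Add edge {3,6}. Now deg[6]=0, deg[3]=1.
Step 4: smallest deg-1 vertex = 3, p_4 = 8. Add edge {3,8}. Now deg[3]=0, deg[8]=1.
Step 5: smallest deg-1 vertex = 7, p_5 = 2. Add edge {2,7}. Now deg[7]=0, deg[2]=1.
Step 6: smallest deg-1 vertex = 2, p_6 = 5. Add edge {2,5}. Now deg[2]=0, deg[5]=1.
Step 7: smallest deg-1 vertex = 5, p_7 = 10. Add edge {5,10}. Now deg[5]=0, deg[10]=1.
Step 8: smallest deg-1 vertex = 8, p_8 = 9. Add edge {8,9}. Now deg[8]=0, deg[9]=1.
Final: two remaining deg-1 vertices are 9, 10. Add edge {9,10}.

Answer: 1 4
4 8
3 6
3 8
2 7
2 5
5 10
8 9
9 10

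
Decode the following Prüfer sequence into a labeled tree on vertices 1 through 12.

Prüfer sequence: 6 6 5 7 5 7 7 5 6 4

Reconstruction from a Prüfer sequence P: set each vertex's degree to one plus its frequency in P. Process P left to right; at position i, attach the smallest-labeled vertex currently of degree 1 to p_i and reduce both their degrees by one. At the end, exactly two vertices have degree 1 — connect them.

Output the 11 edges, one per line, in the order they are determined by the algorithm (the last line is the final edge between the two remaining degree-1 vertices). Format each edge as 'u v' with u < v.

Initial degrees: {1:1, 2:1, 3:1, 4:2, 5:4, 6:4, 7:4, 8:1, 9:1, 10:1, 11:1, 12:1}
Step 1: smallest deg-1 vertex = 1, p_1 = 6. Add edge {1,6}. Now deg[1]=0, deg[6]=3.
Step 2: smallest deg-1 vertex = 2, p_2 = 6. Add edge {2,6}. Now deg[2]=0, deg[6]=2.
Step 3: smallest deg-1 vertex = 3, p_3 = 5. Add edge {3,5}. Now deg[3]=0, deg[5]=3.
Step 4: smallest deg-1 vertex = 8, p_4 = 7. Add edge {7,8}. Now deg[8]=0, deg[7]=3.
Step 5: smallest deg-1 vertex = 9, p_5 = 5. Add edge {5,9}. Now deg[9]=0, deg[5]=2.
Step 6: smallest deg-1 vertex = 10, p_6 = 7. Add edge {7,10}. Now deg[10]=0, deg[7]=2.
Step 7: smallest deg-1 vertex = 11, p_7 = 7. Add edge {7,11}. Now deg[11]=0, deg[7]=1.
Step 8: smallest deg-1 vertex = 7, p_8 = 5. Add edge {5,7}. Now deg[7]=0, deg[5]=1.
Step 9: smallest deg-1 vertex = 5, p_9 = 6. Add edge {5,6}. Now deg[5]=0, deg[6]=1.
Step 10: smallest deg-1 vertex = 6, p_10 = 4. Add edge {4,6}. Now deg[6]=0, deg[4]=1.
Final: two remaining deg-1 vertices are 4, 12. Add edge {4,12}.

Answer: 1 6
2 6
3 5
7 8
5 9
7 10
7 11
5 7
5 6
4 6
4 12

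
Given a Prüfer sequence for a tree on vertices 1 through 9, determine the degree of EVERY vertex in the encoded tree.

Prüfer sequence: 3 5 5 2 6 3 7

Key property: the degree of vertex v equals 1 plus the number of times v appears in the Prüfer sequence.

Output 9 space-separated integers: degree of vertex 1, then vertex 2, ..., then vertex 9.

p_1 = 3: count[3] becomes 1
p_2 = 5: count[5] becomes 1
p_3 = 5: count[5] becomes 2
p_4 = 2: count[2] becomes 1
p_5 = 6: count[6] becomes 1
p_6 = 3: count[3] becomes 2
p_7 = 7: count[7] becomes 1
Degrees (1 + count): deg[1]=1+0=1, deg[2]=1+1=2, deg[3]=1+2=3, deg[4]=1+0=1, deg[5]=1+2=3, deg[6]=1+1=2, deg[7]=1+1=2, deg[8]=1+0=1, deg[9]=1+0=1

Answer: 1 2 3 1 3 2 2 1 1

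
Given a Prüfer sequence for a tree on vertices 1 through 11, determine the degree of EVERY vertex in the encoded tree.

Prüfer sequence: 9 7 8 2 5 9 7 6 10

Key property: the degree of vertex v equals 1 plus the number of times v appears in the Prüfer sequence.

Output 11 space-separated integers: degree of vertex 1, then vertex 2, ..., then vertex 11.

p_1 = 9: count[9] becomes 1
p_2 = 7: count[7] becomes 1
p_3 = 8: count[8] becomes 1
p_4 = 2: count[2] becomes 1
p_5 = 5: count[5] becomes 1
p_6 = 9: count[9] becomes 2
p_7 = 7: count[7] becomes 2
p_8 = 6: count[6] becomes 1
p_9 = 10: count[10] becomes 1
Degrees (1 + count): deg[1]=1+0=1, deg[2]=1+1=2, deg[3]=1+0=1, deg[4]=1+0=1, deg[5]=1+1=2, deg[6]=1+1=2, deg[7]=1+2=3, deg[8]=1+1=2, deg[9]=1+2=3, deg[10]=1+1=2, deg[11]=1+0=1

Answer: 1 2 1 1 2 2 3 2 3 2 1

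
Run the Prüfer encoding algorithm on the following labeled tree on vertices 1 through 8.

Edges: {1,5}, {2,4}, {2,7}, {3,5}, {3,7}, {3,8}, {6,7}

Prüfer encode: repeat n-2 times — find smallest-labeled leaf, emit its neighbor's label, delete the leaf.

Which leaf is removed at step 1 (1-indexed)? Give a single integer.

Answer: 1

Derivation:
Step 1: current leaves = {1,4,6,8}. Remove leaf 1 (neighbor: 5).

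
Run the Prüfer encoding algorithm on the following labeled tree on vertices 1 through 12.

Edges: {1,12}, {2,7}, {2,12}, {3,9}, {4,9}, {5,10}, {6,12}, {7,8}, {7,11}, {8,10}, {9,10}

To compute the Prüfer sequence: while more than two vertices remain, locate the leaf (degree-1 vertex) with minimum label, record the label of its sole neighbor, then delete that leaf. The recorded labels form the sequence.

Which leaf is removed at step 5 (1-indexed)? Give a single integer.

Step 1: current leaves = {1,3,4,5,6,11}. Remove leaf 1 (neighbor: 12).
Step 2: current leaves = {3,4,5,6,11}. Remove leaf 3 (neighbor: 9).
Step 3: current leaves = {4,5,6,11}. Remove leaf 4 (neighbor: 9).
Step 4: current leaves = {5,6,9,11}. Remove leaf 5 (neighbor: 10).
Step 5: current leaves = {6,9,11}. Remove leaf 6 (neighbor: 12).

Answer: 6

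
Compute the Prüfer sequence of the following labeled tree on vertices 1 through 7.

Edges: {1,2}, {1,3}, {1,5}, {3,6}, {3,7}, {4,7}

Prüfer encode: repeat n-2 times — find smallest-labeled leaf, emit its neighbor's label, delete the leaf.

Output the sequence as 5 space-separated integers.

Step 1: leaves = {2,4,5,6}. Remove smallest leaf 2, emit neighbor 1.
Step 2: leaves = {4,5,6}. Remove smallest leaf 4, emit neighbor 7.
Step 3: leaves = {5,6,7}. Remove smallest leaf 5, emit neighbor 1.
Step 4: leaves = {1,6,7}. Remove smallest leaf 1, emit neighbor 3.
Step 5: leaves = {6,7}. Remove smallest leaf 6, emit neighbor 3.
Done: 2 vertices remain (3, 7). Sequence = [1 7 1 3 3]

Answer: 1 7 1 3 3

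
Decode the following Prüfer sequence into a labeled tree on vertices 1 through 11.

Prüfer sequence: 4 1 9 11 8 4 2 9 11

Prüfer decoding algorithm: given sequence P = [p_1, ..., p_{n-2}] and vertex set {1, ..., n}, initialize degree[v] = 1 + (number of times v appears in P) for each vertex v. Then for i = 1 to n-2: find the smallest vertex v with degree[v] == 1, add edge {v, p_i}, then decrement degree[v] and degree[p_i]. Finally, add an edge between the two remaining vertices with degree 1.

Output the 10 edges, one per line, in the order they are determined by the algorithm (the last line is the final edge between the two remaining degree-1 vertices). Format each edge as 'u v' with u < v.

Answer: 3 4
1 5
1 9
6 11
7 8
4 8
2 4
2 9
9 11
10 11

Derivation:
Initial degrees: {1:2, 2:2, 3:1, 4:3, 5:1, 6:1, 7:1, 8:2, 9:3, 10:1, 11:3}
Step 1: smallest deg-1 vertex = 3, p_1 = 4. Add edge {3,4}. Now deg[3]=0, deg[4]=2.
Step 2: smallest deg-1 vertex = 5, p_2 = 1. Add edge {1,5}. Now deg[5]=0, deg[1]=1.
Step 3: smallest deg-1 vertex = 1, p_3 = 9. Add edge {1,9}. Now deg[1]=0, deg[9]=2.
Step 4: smallest deg-1 vertex = 6, p_4 = 11. Add edge {6,11}. Now deg[6]=0, deg[11]=2.
Step 5: smallest deg-1 vertex = 7, p_5 = 8. Add edge {7,8}. Now deg[7]=0, deg[8]=1.
Step 6: smallest deg-1 vertex = 8, p_6 = 4. Add edge {4,8}. Now deg[8]=0, deg[4]=1.
Step 7: smallest deg-1 vertex = 4, p_7 = 2. Add edge {2,4}. Now deg[4]=0, deg[2]=1.
Step 8: smallest deg-1 vertex = 2, p_8 = 9. Add edge {2,9}. Now deg[2]=0, deg[9]=1.
Step 9: smallest deg-1 vertex = 9, p_9 = 11. Add edge {9,11}. Now deg[9]=0, deg[11]=1.
Final: two remaining deg-1 vertices are 10, 11. Add edge {10,11}.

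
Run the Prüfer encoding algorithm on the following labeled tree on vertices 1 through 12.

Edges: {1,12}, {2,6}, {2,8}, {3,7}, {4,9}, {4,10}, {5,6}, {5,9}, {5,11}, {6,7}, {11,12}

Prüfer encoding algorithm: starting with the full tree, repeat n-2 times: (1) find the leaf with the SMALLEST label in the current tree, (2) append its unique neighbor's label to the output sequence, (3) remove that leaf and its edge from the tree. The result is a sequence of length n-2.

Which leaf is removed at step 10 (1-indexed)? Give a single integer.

Step 1: current leaves = {1,3,8,10}. Remove leaf 1 (neighbor: 12).
Step 2: current leaves = {3,8,10,12}. Remove leaf 3 (neighbor: 7).
Step 3: current leaves = {7,8,10,12}. Remove leaf 7 (neighbor: 6).
Step 4: current leaves = {8,10,12}. Remove leaf 8 (neighbor: 2).
Step 5: current leaves = {2,10,12}. Remove leaf 2 (neighbor: 6).
Step 6: current leaves = {6,10,12}. Remove leaf 6 (neighbor: 5).
Step 7: current leaves = {10,12}. Remove leaf 10 (neighbor: 4).
Step 8: current leaves = {4,12}. Remove leaf 4 (neighbor: 9).
Step 9: current leaves = {9,12}. Remove leaf 9 (neighbor: 5).
Step 10: current leaves = {5,12}. Remove leaf 5 (neighbor: 11).

Answer: 5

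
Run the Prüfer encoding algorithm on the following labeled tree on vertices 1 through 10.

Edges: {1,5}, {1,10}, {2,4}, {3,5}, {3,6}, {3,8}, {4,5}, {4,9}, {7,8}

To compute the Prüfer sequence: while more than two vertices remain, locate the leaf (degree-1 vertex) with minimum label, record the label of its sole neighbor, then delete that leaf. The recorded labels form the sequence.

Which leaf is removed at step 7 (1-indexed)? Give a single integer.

Step 1: current leaves = {2,6,7,9,10}. Remove leaf 2 (neighbor: 4).
Step 2: current leaves = {6,7,9,10}. Remove leaf 6 (neighbor: 3).
Step 3: current leaves = {7,9,10}. Remove leaf 7 (neighbor: 8).
Step 4: current leaves = {8,9,10}. Remove leaf 8 (neighbor: 3).
Step 5: current leaves = {3,9,10}. Remove leaf 3 (neighbor: 5).
Step 6: current leaves = {9,10}. Remove leaf 9 (neighbor: 4).
Step 7: current leaves = {4,10}. Remove leaf 4 (neighbor: 5).

Answer: 4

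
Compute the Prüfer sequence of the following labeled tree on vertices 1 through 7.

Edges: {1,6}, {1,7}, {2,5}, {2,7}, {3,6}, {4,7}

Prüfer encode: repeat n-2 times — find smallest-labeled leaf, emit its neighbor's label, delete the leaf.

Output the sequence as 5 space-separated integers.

Step 1: leaves = {3,4,5}. Remove smallest leaf 3, emit neighbor 6.
Step 2: leaves = {4,5,6}. Remove smallest leaf 4, emit neighbor 7.
Step 3: leaves = {5,6}. Remove smallest leaf 5, emit neighbor 2.
Step 4: leaves = {2,6}. Remove smallest leaf 2, emit neighbor 7.
Step 5: leaves = {6,7}. Remove smallest leaf 6, emit neighbor 1.
Done: 2 vertices remain (1, 7). Sequence = [6 7 2 7 1]

Answer: 6 7 2 7 1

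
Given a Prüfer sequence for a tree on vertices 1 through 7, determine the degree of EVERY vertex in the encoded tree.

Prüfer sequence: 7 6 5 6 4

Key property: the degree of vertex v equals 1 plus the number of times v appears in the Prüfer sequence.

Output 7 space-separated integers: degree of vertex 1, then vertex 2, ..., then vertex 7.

p_1 = 7: count[7] becomes 1
p_2 = 6: count[6] becomes 1
p_3 = 5: count[5] becomes 1
p_4 = 6: count[6] becomes 2
p_5 = 4: count[4] becomes 1
Degrees (1 + count): deg[1]=1+0=1, deg[2]=1+0=1, deg[3]=1+0=1, deg[4]=1+1=2, deg[5]=1+1=2, deg[6]=1+2=3, deg[7]=1+1=2

Answer: 1 1 1 2 2 3 2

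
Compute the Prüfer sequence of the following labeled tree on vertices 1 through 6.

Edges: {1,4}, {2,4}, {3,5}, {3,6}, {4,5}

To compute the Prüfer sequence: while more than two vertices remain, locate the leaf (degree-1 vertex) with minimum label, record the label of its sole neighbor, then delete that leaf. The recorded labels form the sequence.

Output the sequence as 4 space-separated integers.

Step 1: leaves = {1,2,6}. Remove smallest leaf 1, emit neighbor 4.
Step 2: leaves = {2,6}. Remove smallest leaf 2, emit neighbor 4.
Step 3: leaves = {4,6}. Remove smallest leaf 4, emit neighbor 5.
Step 4: leaves = {5,6}. Remove smallest leaf 5, emit neighbor 3.
Done: 2 vertices remain (3, 6). Sequence = [4 4 5 3]

Answer: 4 4 5 3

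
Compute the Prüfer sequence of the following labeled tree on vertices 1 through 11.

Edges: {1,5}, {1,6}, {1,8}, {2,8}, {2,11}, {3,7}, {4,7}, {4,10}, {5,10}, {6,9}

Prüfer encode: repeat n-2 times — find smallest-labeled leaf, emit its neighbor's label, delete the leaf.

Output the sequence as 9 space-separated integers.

Step 1: leaves = {3,9,11}. Remove smallest leaf 3, emit neighbor 7.
Step 2: leaves = {7,9,11}. Remove smallest leaf 7, emit neighbor 4.
Step 3: leaves = {4,9,11}. Remove smallest leaf 4, emit neighbor 10.
Step 4: leaves = {9,10,11}. Remove smallest leaf 9, emit neighbor 6.
Step 5: leaves = {6,10,11}. Remove smallest leaf 6, emit neighbor 1.
Step 6: leaves = {10,11}. Remove smallest leaf 10, emit neighbor 5.
Step 7: leaves = {5,11}. Remove smallest leaf 5, emit neighbor 1.
Step 8: leaves = {1,11}. Remove smallest leaf 1, emit neighbor 8.
Step 9: leaves = {8,11}. Remove smallest leaf 8, emit neighbor 2.
Done: 2 vertices remain (2, 11). Sequence = [7 4 10 6 1 5 1 8 2]

Answer: 7 4 10 6 1 5 1 8 2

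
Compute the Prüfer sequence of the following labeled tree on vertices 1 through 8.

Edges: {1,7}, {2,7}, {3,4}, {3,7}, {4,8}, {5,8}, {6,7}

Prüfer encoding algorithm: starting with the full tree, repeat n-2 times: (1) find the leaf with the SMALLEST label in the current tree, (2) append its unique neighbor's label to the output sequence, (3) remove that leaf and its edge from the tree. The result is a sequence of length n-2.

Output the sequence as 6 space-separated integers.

Answer: 7 7 8 7 3 4

Derivation:
Step 1: leaves = {1,2,5,6}. Remove smallest leaf 1, emit neighbor 7.
Step 2: leaves = {2,5,6}. Remove smallest leaf 2, emit neighbor 7.
Step 3: leaves = {5,6}. Remove smallest leaf 5, emit neighbor 8.
Step 4: leaves = {6,8}. Remove smallest leaf 6, emit neighbor 7.
Step 5: leaves = {7,8}. Remove smallest leaf 7, emit neighbor 3.
Step 6: leaves = {3,8}. Remove smallest leaf 3, emit neighbor 4.
Done: 2 vertices remain (4, 8). Sequence = [7 7 8 7 3 4]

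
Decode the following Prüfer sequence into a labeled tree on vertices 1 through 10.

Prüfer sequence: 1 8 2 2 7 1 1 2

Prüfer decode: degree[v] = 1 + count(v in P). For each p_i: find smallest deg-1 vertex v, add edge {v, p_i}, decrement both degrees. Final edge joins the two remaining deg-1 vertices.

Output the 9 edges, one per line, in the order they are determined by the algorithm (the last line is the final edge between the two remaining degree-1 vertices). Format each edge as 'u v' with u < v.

Answer: 1 3
4 8
2 5
2 6
7 8
1 7
1 9
1 2
2 10

Derivation:
Initial degrees: {1:4, 2:4, 3:1, 4:1, 5:1, 6:1, 7:2, 8:2, 9:1, 10:1}
Step 1: smallest deg-1 vertex = 3, p_1 = 1. Add edge {1,3}. Now deg[3]=0, deg[1]=3.
Step 2: smallest deg-1 vertex = 4, p_2 = 8. Add edge {4,8}. Now deg[4]=0, deg[8]=1.
Step 3: smallest deg-1 vertex = 5, p_3 = 2. Add edge {2,5}. Now deg[5]=0, deg[2]=3.
Step 4: smallest deg-1 vertex = 6, p_4 = 2. Add edge {2,6}. Now deg[6]=0, deg[2]=2.
Step 5: smallest deg-1 vertex = 8, p_5 = 7. Add edge {7,8}. Now deg[8]=0, deg[7]=1.
Step 6: smallest deg-1 vertex = 7, p_6 = 1. Add edge {1,7}. Now deg[7]=0, deg[1]=2.
Step 7: smallest deg-1 vertex = 9, p_7 = 1. Add edge {1,9}. Now deg[9]=0, deg[1]=1.
Step 8: smallest deg-1 vertex = 1, p_8 = 2. Add edge {1,2}. Now deg[1]=0, deg[2]=1.
Final: two remaining deg-1 vertices are 2, 10. Add edge {2,10}.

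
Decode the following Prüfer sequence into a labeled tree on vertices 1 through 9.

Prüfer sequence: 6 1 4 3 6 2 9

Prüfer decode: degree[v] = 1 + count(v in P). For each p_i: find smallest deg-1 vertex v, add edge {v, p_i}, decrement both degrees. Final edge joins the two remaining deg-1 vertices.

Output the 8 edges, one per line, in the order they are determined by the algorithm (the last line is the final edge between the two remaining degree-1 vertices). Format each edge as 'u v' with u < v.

Answer: 5 6
1 7
1 4
3 4
3 6
2 6
2 9
8 9

Derivation:
Initial degrees: {1:2, 2:2, 3:2, 4:2, 5:1, 6:3, 7:1, 8:1, 9:2}
Step 1: smallest deg-1 vertex = 5, p_1 = 6. Add edge {5,6}. Now deg[5]=0, deg[6]=2.
Step 2: smallest deg-1 vertex = 7, p_2 = 1. Add edge {1,7}. Now deg[7]=0, deg[1]=1.
Step 3: smallest deg-1 vertex = 1, p_3 = 4. Add edge {1,4}. Now deg[1]=0, deg[4]=1.
Step 4: smallest deg-1 vertex = 4, p_4 = 3. Add edge {3,4}. Now deg[4]=0, deg[3]=1.
Step 5: smallest deg-1 vertex = 3, p_5 = 6. Add edge {3,6}. Now deg[3]=0, deg[6]=1.
Step 6: smallest deg-1 vertex = 6, p_6 = 2. Add edge {2,6}. Now deg[6]=0, deg[2]=1.
Step 7: smallest deg-1 vertex = 2, p_7 = 9. Add edge {2,9}. Now deg[2]=0, deg[9]=1.
Final: two remaining deg-1 vertices are 8, 9. Add edge {8,9}.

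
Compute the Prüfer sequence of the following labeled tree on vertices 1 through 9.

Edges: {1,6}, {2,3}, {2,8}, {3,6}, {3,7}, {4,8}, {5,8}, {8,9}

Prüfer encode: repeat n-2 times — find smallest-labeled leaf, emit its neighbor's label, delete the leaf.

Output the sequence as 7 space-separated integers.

Answer: 6 8 8 3 3 2 8

Derivation:
Step 1: leaves = {1,4,5,7,9}. Remove smallest leaf 1, emit neighbor 6.
Step 2: leaves = {4,5,6,7,9}. Remove smallest leaf 4, emit neighbor 8.
Step 3: leaves = {5,6,7,9}. Remove smallest leaf 5, emit neighbor 8.
Step 4: leaves = {6,7,9}. Remove smallest leaf 6, emit neighbor 3.
Step 5: leaves = {7,9}. Remove smallest leaf 7, emit neighbor 3.
Step 6: leaves = {3,9}. Remove smallest leaf 3, emit neighbor 2.
Step 7: leaves = {2,9}. Remove smallest leaf 2, emit neighbor 8.
Done: 2 vertices remain (8, 9). Sequence = [6 8 8 3 3 2 8]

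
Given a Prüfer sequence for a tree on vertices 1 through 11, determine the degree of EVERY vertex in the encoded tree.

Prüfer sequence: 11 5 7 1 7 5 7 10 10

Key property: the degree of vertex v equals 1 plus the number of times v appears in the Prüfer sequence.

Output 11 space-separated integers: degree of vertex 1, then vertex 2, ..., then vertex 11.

p_1 = 11: count[11] becomes 1
p_2 = 5: count[5] becomes 1
p_3 = 7: count[7] becomes 1
p_4 = 1: count[1] becomes 1
p_5 = 7: count[7] becomes 2
p_6 = 5: count[5] becomes 2
p_7 = 7: count[7] becomes 3
p_8 = 10: count[10] becomes 1
p_9 = 10: count[10] becomes 2
Degrees (1 + count): deg[1]=1+1=2, deg[2]=1+0=1, deg[3]=1+0=1, deg[4]=1+0=1, deg[5]=1+2=3, deg[6]=1+0=1, deg[7]=1+3=4, deg[8]=1+0=1, deg[9]=1+0=1, deg[10]=1+2=3, deg[11]=1+1=2

Answer: 2 1 1 1 3 1 4 1 1 3 2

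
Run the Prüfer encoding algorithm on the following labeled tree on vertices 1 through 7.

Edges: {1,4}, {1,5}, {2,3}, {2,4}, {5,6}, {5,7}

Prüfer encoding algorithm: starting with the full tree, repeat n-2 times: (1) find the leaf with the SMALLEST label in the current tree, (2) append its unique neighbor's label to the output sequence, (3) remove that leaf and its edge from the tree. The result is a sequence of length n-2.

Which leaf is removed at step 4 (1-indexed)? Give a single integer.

Step 1: current leaves = {3,6,7}. Remove leaf 3 (neighbor: 2).
Step 2: current leaves = {2,6,7}. Remove leaf 2 (neighbor: 4).
Step 3: current leaves = {4,6,7}. Remove leaf 4 (neighbor: 1).
Step 4: current leaves = {1,6,7}. Remove leaf 1 (neighbor: 5).

Answer: 1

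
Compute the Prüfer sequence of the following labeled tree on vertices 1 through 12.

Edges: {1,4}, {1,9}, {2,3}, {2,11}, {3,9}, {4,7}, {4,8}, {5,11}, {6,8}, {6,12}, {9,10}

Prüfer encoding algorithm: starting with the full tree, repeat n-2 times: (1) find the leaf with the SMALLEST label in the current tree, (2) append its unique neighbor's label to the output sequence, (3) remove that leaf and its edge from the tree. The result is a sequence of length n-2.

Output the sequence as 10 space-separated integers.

Step 1: leaves = {5,7,10,12}. Remove smallest leaf 5, emit neighbor 11.
Step 2: leaves = {7,10,11,12}. Remove smallest leaf 7, emit neighbor 4.
Step 3: leaves = {10,11,12}. Remove smallest leaf 10, emit neighbor 9.
Step 4: leaves = {11,12}. Remove smallest leaf 11, emit neighbor 2.
Step 5: leaves = {2,12}. Remove smallest leaf 2, emit neighbor 3.
Step 6: leaves = {3,12}. Remove smallest leaf 3, emit neighbor 9.
Step 7: leaves = {9,12}. Remove smallest leaf 9, emit neighbor 1.
Step 8: leaves = {1,12}. Remove smallest leaf 1, emit neighbor 4.
Step 9: leaves = {4,12}. Remove smallest leaf 4, emit neighbor 8.
Step 10: leaves = {8,12}. Remove smallest leaf 8, emit neighbor 6.
Done: 2 vertices remain (6, 12). Sequence = [11 4 9 2 3 9 1 4 8 6]

Answer: 11 4 9 2 3 9 1 4 8 6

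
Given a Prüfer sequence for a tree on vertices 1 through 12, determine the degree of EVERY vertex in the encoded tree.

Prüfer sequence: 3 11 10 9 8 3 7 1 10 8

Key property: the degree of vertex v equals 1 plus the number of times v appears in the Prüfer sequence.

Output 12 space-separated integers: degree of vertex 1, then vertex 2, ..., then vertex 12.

p_1 = 3: count[3] becomes 1
p_2 = 11: count[11] becomes 1
p_3 = 10: count[10] becomes 1
p_4 = 9: count[9] becomes 1
p_5 = 8: count[8] becomes 1
p_6 = 3: count[3] becomes 2
p_7 = 7: count[7] becomes 1
p_8 = 1: count[1] becomes 1
p_9 = 10: count[10] becomes 2
p_10 = 8: count[8] becomes 2
Degrees (1 + count): deg[1]=1+1=2, deg[2]=1+0=1, deg[3]=1+2=3, deg[4]=1+0=1, deg[5]=1+0=1, deg[6]=1+0=1, deg[7]=1+1=2, deg[8]=1+2=3, deg[9]=1+1=2, deg[10]=1+2=3, deg[11]=1+1=2, deg[12]=1+0=1

Answer: 2 1 3 1 1 1 2 3 2 3 2 1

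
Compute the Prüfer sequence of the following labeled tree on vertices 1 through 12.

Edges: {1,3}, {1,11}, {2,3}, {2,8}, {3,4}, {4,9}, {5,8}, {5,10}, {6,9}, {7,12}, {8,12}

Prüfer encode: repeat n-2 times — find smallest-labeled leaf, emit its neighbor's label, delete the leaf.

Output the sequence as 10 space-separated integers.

Answer: 9 12 4 3 5 8 1 3 2 8

Derivation:
Step 1: leaves = {6,7,10,11}. Remove smallest leaf 6, emit neighbor 9.
Step 2: leaves = {7,9,10,11}. Remove smallest leaf 7, emit neighbor 12.
Step 3: leaves = {9,10,11,12}. Remove smallest leaf 9, emit neighbor 4.
Step 4: leaves = {4,10,11,12}. Remove smallest leaf 4, emit neighbor 3.
Step 5: leaves = {10,11,12}. Remove smallest leaf 10, emit neighbor 5.
Step 6: leaves = {5,11,12}. Remove smallest leaf 5, emit neighbor 8.
Step 7: leaves = {11,12}. Remove smallest leaf 11, emit neighbor 1.
Step 8: leaves = {1,12}. Remove smallest leaf 1, emit neighbor 3.
Step 9: leaves = {3,12}. Remove smallest leaf 3, emit neighbor 2.
Step 10: leaves = {2,12}. Remove smallest leaf 2, emit neighbor 8.
Done: 2 vertices remain (8, 12). Sequence = [9 12 4 3 5 8 1 3 2 8]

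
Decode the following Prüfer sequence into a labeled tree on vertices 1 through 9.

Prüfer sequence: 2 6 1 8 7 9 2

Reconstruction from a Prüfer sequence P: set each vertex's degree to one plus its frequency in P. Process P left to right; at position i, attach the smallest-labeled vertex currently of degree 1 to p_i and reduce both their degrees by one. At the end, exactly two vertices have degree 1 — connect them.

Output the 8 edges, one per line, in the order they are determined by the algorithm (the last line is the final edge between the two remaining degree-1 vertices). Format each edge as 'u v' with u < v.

Answer: 2 3
4 6
1 5
1 8
6 7
7 9
2 8
2 9

Derivation:
Initial degrees: {1:2, 2:3, 3:1, 4:1, 5:1, 6:2, 7:2, 8:2, 9:2}
Step 1: smallest deg-1 vertex = 3, p_1 = 2. Add edge {2,3}. Now deg[3]=0, deg[2]=2.
Step 2: smallest deg-1 vertex = 4, p_2 = 6. Add edge {4,6}. Now deg[4]=0, deg[6]=1.
Step 3: smallest deg-1 vertex = 5, p_3 = 1. Add edge {1,5}. Now deg[5]=0, deg[1]=1.
Step 4: smallest deg-1 vertex = 1, p_4 = 8. Add edge {1,8}. Now deg[1]=0, deg[8]=1.
Step 5: smallest deg-1 vertex = 6, p_5 = 7. Add edge {6,7}. Now deg[6]=0, deg[7]=1.
Step 6: smallest deg-1 vertex = 7, p_6 = 9. Add edge {7,9}. Now deg[7]=0, deg[9]=1.
Step 7: smallest deg-1 vertex = 8, p_7 = 2. Add edge {2,8}. Now deg[8]=0, deg[2]=1.
Final: two remaining deg-1 vertices are 2, 9. Add edge {2,9}.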